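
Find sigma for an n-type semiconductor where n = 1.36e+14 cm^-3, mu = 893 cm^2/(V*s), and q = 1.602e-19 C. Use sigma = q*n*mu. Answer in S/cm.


Step 1: sigma = q * n * mu
Step 2: sigma = 1.602e-19 * 1.36e+14 * 893
Step 3: sigma = 1.946e-02 S/cm

1.946e-02


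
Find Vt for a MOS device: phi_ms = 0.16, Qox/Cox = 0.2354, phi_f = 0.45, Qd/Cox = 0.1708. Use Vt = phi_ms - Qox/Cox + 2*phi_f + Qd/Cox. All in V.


Step 1: Vt = phi_ms - Qox/Cox + 2*phi_f + Qd/Cox
Step 2: Vt = 0.16 - 0.2354 + 2*0.45 + 0.1708
Step 3: Vt = 0.16 - 0.2354 + 0.9 + 0.1708
Step 4: Vt = 0.9954 V

0.9954


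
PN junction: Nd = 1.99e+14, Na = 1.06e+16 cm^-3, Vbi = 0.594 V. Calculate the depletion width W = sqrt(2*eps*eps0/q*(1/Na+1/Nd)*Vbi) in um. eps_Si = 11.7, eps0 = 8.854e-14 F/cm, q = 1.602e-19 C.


Step 1: 1/Na + 1/Nd = 1/1.06e+16 + 1/1.99e+14 = 5.11947e-15
Step 2: 2*eps*eps0/q = 2*11.7*8.854e-14/1.602e-19 = 1.293281e+07
Step 3: W^2 = 1.293281e+07 * 5.11947e-15 * 0.594 = 3.93282e-08
Step 4: W = sqrt(3.93282e-08) = 1.983e-04 cm = 1.983 um

1.983


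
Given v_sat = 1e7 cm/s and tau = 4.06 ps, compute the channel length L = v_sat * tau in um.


Step 1: tau in seconds = 4.06 ps * 1e-12 = 4.0600e-12 s
Step 2: L = v_sat * tau = 1e7 * 4.0600e-12 = 4.0600e-05 cm
Step 3: L in um = 4.0600e-05 * 1e4 = 0.406 um

0.406


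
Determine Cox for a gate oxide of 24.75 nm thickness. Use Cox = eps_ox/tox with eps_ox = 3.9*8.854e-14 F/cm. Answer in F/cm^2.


Step 1: eps_ox = 3.9 * 8.854e-14 = 3.45306e-13 F/cm
Step 2: tox in cm = 24.75 nm * 1e-7 = 2.4750e-06 cm
Step 3: Cox = 3.45306e-13 / 2.4750e-06 = 1.40e-07 F/cm^2

1.40e-07


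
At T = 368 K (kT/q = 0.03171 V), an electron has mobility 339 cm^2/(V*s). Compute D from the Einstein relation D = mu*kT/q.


Step 1: D = mu * (kT/q)
Step 2: D = 339 * 0.03171
Step 3: D = 10.75 cm^2/s

10.75


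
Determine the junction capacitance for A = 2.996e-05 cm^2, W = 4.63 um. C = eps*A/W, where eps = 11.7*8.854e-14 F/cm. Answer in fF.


Step 1: eps_Si = 11.7 * 8.854e-14 = 1.035918e-12 F/cm
Step 2: W in cm = 4.63 * 1e-4 = 4.63e-04 cm
Step 3: C = 1.035918e-12 * 2.996e-05 / 4.63e-04 = 6.703262e-14 F
Step 4: C = 67.03 fF

67.03


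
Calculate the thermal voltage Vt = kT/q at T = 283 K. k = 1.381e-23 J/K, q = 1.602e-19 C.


Step 1: kT = 1.381e-23 * 283 = 3.90823e-21 J
Step 2: Vt = kT/q = 3.90823e-21 / 1.602e-19
Step 3: Vt = 0.0244 V

0.0244


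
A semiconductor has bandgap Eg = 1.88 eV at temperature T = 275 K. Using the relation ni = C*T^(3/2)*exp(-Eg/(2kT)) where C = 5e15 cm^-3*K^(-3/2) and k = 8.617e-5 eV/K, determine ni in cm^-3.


Step 1: Compute kT = 8.617e-5 * 275 = 0.02369675 eV
Step 2: Exponent = -Eg/(2kT) = -1.88/(2*0.02369675) = -39.66789
Step 3: T^(3/2) = 275^1.5 = 4560.36
Step 4: ni = 5e15 * 4560.36 * exp(-39.66789) = 1.35e+02 cm^-3

1.35e+02


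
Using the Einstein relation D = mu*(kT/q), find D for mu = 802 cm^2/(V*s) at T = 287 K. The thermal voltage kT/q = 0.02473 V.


Step 1: D = mu * (kT/q)
Step 2: D = 802 * 0.02473
Step 3: D = 19.83 cm^2/s

19.83


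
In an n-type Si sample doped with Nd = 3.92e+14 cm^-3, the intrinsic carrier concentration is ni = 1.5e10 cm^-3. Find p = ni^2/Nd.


Step 1: Since Nd >> ni, n ≈ Nd = 3.92e+14 cm^-3
Step 2: p = ni^2 / n = (1.5e10)^2 / 3.92e+14
Step 3: p = 2.25e20 / 3.92e+14 = 5.74e+05 cm^-3

5.74e+05


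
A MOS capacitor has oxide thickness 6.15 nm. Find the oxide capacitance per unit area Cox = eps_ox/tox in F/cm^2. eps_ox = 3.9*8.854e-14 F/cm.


Step 1: eps_ox = 3.9 * 8.854e-14 = 3.45306e-13 F/cm
Step 2: tox in cm = 6.15 nm * 1e-7 = 6.1500e-07 cm
Step 3: Cox = 3.45306e-13 / 6.1500e-07 = 5.61e-07 F/cm^2

5.61e-07


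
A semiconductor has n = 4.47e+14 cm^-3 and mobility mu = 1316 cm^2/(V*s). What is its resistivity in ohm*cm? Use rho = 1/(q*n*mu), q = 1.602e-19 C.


Step 1: sigma = q * n * mu = 1.602e-19 * 4.47e+14 * 1316 = 9.42380e-02 S/cm
Step 2: rho = 1 / sigma = 1 / 9.42380e-02 = 10.61 ohm*cm

10.61


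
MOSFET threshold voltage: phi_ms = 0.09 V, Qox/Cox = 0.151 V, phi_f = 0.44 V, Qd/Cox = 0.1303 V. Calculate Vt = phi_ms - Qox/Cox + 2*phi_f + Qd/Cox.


Step 1: Vt = phi_ms - Qox/Cox + 2*phi_f + Qd/Cox
Step 2: Vt = 0.09 - 0.151 + 2*0.44 + 0.1303
Step 3: Vt = 0.09 - 0.151 + 0.88 + 0.1303
Step 4: Vt = 0.9493 V

0.9493


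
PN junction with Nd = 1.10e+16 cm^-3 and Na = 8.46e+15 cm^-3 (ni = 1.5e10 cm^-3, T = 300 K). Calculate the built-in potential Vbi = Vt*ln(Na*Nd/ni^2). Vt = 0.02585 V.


Step 1: Compute Na*Nd/ni^2 = 8.46e+15 * 1.10e+16 / (1.5e10)^2 = 4.1360e+11
Step 2: ln(4.1360e+11) = 26.7482
Step 3: Vbi = 0.02585 * 26.7482 = 0.691 V

0.691


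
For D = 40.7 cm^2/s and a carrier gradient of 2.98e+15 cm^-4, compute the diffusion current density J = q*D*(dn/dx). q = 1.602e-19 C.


Step 1: J = q * D * (dn/dx)
Step 2: J = 1.602e-19 * 40.7 * 2.98e+15
Step 3: J = 1.94e-02 A/cm^2

1.94e-02


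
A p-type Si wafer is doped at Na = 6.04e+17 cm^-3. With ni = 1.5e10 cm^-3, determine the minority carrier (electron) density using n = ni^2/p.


Step 1: Majority hole concentration p ≈ Na = 6.04e+17 cm^-3
Step 2: n = ni^2 / Na = (1.5e10)^2 / 6.04e+17
Step 3: n = 3.73e+02 cm^-3

3.73e+02


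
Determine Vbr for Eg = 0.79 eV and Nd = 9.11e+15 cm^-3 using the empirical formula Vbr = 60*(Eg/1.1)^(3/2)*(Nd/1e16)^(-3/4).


Step 1: Eg/1.1 = 0.79/1.1 = 0.718182
Step 2: (Eg/1.1)^1.5 = 0.718182^1.5 = 0.608628
Step 3: (Nd/1e16)^(-0.75) = (0.911)^(-0.75) = 1.072411
Step 4: Vbr = 60 * 0.608628 * 1.072411 = 39.2 V

39.2


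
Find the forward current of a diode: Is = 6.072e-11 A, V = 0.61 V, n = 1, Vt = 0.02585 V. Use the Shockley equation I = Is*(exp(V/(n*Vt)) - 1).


Step 1: V/(n*Vt) = 0.61/(1*0.02585) = 23.5977
Step 2: exp(23.5977) = 1.7715e+10
Step 3: I = 6.072e-11 * (1.7715e+10 - 1) = 1.08e+00 A

1.08e+00


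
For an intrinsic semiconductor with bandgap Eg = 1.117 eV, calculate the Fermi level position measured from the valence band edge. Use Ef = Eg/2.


Step 1: For an intrinsic semiconductor, the Fermi level sits at midgap.
Step 2: Ef = Eg / 2 = 1.117 / 2 = 0.5585 eV

0.5585


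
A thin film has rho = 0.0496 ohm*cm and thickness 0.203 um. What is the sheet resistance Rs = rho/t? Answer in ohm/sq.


Step 1: Convert thickness to cm: t = 0.203 um = 2.0300e-05 cm
Step 2: Rs = rho / t = 0.0496 / 2.0300e-05
Step 3: Rs = 2443.3 ohm/sq

2443.3


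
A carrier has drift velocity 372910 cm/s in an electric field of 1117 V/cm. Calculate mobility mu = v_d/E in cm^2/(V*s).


Step 1: mu = v_d / E
Step 2: mu = 372910 / 1117
Step 3: mu = 333.85 cm^2/(V*s)

333.85


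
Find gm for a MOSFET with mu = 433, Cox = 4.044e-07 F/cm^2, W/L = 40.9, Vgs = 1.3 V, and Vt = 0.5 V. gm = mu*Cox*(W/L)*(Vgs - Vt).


Step 1: Vov = Vgs - Vt = 1.3 - 0.5 = 0.8 V
Step 2: gm = mu * Cox * (W/L) * Vov
Step 3: gm = 433 * 4.044e-07 * 40.9 * 0.8 = 5.73e-03 S

5.73e-03


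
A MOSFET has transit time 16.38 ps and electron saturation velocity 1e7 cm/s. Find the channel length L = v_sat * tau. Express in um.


Step 1: tau in seconds = 16.38 ps * 1e-12 = 1.6380e-11 s
Step 2: L = v_sat * tau = 1e7 * 1.6380e-11 = 1.6380e-04 cm
Step 3: L in um = 1.6380e-04 * 1e4 = 1.638 um

1.638


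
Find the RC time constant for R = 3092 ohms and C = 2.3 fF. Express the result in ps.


Step 1: tau = R * C
Step 2: tau = 3092 * 2.3 fF = 3092 * 2.3e-15 F
Step 3: tau = 7.1116e-12 s = 7.1116 ps

7.1116


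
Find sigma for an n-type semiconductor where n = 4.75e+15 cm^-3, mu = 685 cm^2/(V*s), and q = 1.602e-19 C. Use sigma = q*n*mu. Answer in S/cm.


Step 1: sigma = q * n * mu
Step 2: sigma = 1.602e-19 * 4.75e+15 * 685
Step 3: sigma = 5.213e-01 S/cm

5.213e-01


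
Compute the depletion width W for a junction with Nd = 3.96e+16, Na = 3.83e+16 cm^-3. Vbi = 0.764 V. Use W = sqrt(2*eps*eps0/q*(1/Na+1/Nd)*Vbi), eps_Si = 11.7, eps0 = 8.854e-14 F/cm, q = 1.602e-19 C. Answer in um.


Step 1: 1/Na + 1/Nd = 1/3.83e+16 + 1/3.96e+16 = 5.13622e-17
Step 2: 2*eps*eps0/q = 2*11.7*8.854e-14/1.602e-19 = 1.293281e+07
Step 3: W^2 = 1.293281e+07 * 5.13622e-17 * 0.764 = 5.07493e-10
Step 4: W = sqrt(5.07493e-10) = 2.253e-05 cm = 0.2253 um

0.2253


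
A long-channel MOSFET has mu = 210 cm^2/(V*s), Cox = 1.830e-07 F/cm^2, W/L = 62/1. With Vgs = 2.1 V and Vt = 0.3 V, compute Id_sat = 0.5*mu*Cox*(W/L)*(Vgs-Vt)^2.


Step 1: Overdrive voltage Vov = Vgs - Vt = 2.1 - 0.3 = 1.8 V
Step 2: W/L = 62/1 = 62
Step 3: Id = 0.5 * 210 * 1.830e-07 * 62 * 1.8^2
Step 4: Id = 3.86e-03 A

3.86e-03


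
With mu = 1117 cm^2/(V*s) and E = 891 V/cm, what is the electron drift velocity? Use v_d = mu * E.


Step 1: v_d = mu * E
Step 2: v_d = 1117 * 891 = 995247
Step 3: v_d = 9.95e+05 cm/s

9.95e+05


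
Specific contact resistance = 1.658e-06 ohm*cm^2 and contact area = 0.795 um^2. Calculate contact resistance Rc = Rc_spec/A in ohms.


Step 1: Convert area to cm^2: 0.795 um^2 = 7.9500e-09 cm^2
Step 2: Rc = Rc_spec / A = 1.658e-06 / 7.9500e-09
Step 3: Rc = 2.09e+02 ohms

2.09e+02


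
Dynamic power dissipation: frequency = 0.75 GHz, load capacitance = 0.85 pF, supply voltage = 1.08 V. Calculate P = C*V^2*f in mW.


Step 1: V^2 = 1.08^2 = 1.1664 V^2
Step 2: P = C*V^2*f = 0.85e-12 F * 1.1664 * 0.75e9 Hz
Step 3: P = 7.4358e-04 W
Step 4: P = 0.744 mW

0.744


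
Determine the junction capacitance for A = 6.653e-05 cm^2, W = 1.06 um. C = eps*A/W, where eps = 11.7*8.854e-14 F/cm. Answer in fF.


Step 1: eps_Si = 11.7 * 8.854e-14 = 1.035918e-12 F/cm
Step 2: W in cm = 1.06 * 1e-4 = 1.06e-04 cm
Step 3: C = 1.035918e-12 * 6.653e-05 / 1.06e-04 = 6.501851e-13 F
Step 4: C = 650.19 fF

650.19


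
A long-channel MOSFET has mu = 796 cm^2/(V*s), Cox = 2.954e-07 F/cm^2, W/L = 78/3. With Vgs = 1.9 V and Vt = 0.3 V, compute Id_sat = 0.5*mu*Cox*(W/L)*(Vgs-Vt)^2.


Step 1: Overdrive voltage Vov = Vgs - Vt = 1.9 - 0.3 = 1.6 V
Step 2: W/L = 78/3 = 26
Step 3: Id = 0.5 * 796 * 2.954e-07 * 26 * 1.6^2
Step 4: Id = 7.83e-03 A

7.83e-03


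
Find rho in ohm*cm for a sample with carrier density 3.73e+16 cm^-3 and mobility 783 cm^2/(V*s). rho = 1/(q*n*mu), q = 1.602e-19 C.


Step 1: sigma = q * n * mu = 1.602e-19 * 3.73e+16 * 783 = 4.67879e+00 S/cm
Step 2: rho = 1 / sigma = 1 / 4.67879e+00 = 0.2137 ohm*cm

0.2137


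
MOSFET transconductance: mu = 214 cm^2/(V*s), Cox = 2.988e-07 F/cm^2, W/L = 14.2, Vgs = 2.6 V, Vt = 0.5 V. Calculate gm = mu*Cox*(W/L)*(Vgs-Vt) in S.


Step 1: Vov = Vgs - Vt = 2.6 - 0.5 = 2.1 V
Step 2: gm = mu * Cox * (W/L) * Vov
Step 3: gm = 214 * 2.988e-07 * 14.2 * 2.1 = 1.91e-03 S

1.91e-03


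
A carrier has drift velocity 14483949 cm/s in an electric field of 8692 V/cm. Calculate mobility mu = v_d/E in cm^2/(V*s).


Step 1: mu = v_d / E
Step 2: mu = 14483949 / 8692
Step 3: mu = 1666.35 cm^2/(V*s)

1666.35


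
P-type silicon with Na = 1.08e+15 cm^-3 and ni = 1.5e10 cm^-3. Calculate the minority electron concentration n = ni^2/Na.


Step 1: Majority hole concentration p ≈ Na = 1.08e+15 cm^-3
Step 2: n = ni^2 / Na = (1.5e10)^2 / 1.08e+15
Step 3: n = 2.08e+05 cm^-3

2.08e+05


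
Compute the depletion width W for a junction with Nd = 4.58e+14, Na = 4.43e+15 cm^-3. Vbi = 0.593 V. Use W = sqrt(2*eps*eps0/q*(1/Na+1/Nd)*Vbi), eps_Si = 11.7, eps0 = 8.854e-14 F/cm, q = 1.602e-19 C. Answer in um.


Step 1: 1/Na + 1/Nd = 1/4.43e+15 + 1/4.58e+14 = 2.40914e-15
Step 2: 2*eps*eps0/q = 2*11.7*8.854e-14/1.602e-19 = 1.293281e+07
Step 3: W^2 = 1.293281e+07 * 2.40914e-15 * 0.593 = 1.84761e-08
Step 4: W = sqrt(1.84761e-08) = 1.359e-04 cm = 1.359 um

1.359


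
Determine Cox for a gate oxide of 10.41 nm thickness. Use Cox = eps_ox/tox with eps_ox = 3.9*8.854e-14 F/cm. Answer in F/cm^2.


Step 1: eps_ox = 3.9 * 8.854e-14 = 3.45306e-13 F/cm
Step 2: tox in cm = 10.41 nm * 1e-7 = 1.0410e-06 cm
Step 3: Cox = 3.45306e-13 / 1.0410e-06 = 3.32e-07 F/cm^2

3.32e-07


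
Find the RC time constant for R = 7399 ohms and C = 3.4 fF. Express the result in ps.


Step 1: tau = R * C
Step 2: tau = 7399 * 3.4 fF = 7399 * 3.4e-15 F
Step 3: tau = 2.51566e-11 s = 25.1566 ps

25.1566


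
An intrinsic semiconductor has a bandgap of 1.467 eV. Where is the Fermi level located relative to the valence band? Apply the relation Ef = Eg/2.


Step 1: For an intrinsic semiconductor, the Fermi level sits at midgap.
Step 2: Ef = Eg / 2 = 1.467 / 2 = 0.7335 eV

0.7335


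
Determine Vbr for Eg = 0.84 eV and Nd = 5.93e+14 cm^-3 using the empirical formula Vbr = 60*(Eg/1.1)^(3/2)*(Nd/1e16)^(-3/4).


Step 1: Eg/1.1 = 0.84/1.1 = 0.763636
Step 2: (Eg/1.1)^1.5 = 0.763636^1.5 = 0.667313
Step 3: (Nd/1e16)^(-0.75) = (0.0593)^(-0.75) = 8.321641
Step 4: Vbr = 60 * 0.667313 * 8.321641 = 333.2 V

333.2


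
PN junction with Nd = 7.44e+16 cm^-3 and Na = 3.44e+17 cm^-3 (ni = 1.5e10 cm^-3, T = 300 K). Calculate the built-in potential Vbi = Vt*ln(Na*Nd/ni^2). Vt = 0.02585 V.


Step 1: Compute Na*Nd/ni^2 = 3.44e+17 * 7.44e+16 / (1.5e10)^2 = 1.1375e+14
Step 2: ln(1.1375e+14) = 32.3650
Step 3: Vbi = 0.02585 * 32.3650 = 0.837 V

0.837


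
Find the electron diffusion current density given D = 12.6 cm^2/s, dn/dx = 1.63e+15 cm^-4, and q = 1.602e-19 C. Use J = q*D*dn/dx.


Step 1: J = q * D * (dn/dx)
Step 2: J = 1.602e-19 * 12.6 * 1.63e+15
Step 3: J = 3.29e-03 A/cm^2

3.29e-03


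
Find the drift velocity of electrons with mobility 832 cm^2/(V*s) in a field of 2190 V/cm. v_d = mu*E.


Step 1: v_d = mu * E
Step 2: v_d = 832 * 2190 = 1822080
Step 3: v_d = 1.82e+06 cm/s

1.82e+06


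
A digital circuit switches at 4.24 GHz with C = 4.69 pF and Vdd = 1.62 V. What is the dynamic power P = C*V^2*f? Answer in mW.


Step 1: V^2 = 1.62^2 = 2.6244 V^2
Step 2: P = C*V^2*f = 4.69e-12 F * 2.6244 * 4.24e9 Hz
Step 3: P = 5.218776864e-02 W
Step 4: P = 52.188 mW

52.188


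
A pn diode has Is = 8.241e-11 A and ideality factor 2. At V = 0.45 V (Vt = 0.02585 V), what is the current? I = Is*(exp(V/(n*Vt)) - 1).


Step 1: V/(n*Vt) = 0.45/(2*0.02585) = 8.7041
Step 2: exp(8.7041) = 6.0276e+03
Step 3: I = 8.241e-11 * (6.0276e+03 - 1) = 4.97e-07 A

4.97e-07


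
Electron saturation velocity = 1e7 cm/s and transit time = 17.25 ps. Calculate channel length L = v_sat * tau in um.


Step 1: tau in seconds = 17.25 ps * 1e-12 = 1.7250e-11 s
Step 2: L = v_sat * tau = 1e7 * 1.7250e-11 = 1.7250e-04 cm
Step 3: L in um = 1.7250e-04 * 1e4 = 1.725 um

1.725


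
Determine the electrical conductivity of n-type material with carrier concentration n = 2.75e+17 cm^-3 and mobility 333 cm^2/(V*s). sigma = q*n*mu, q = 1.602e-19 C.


Step 1: sigma = q * n * mu
Step 2: sigma = 1.602e-19 * 2.75e+17 * 333
Step 3: sigma = 1.467e+01 S/cm

1.467e+01


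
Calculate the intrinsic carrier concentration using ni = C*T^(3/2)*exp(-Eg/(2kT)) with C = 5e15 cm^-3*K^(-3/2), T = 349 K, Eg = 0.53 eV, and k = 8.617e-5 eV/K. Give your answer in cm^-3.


Step 1: Compute kT = 8.617e-5 * 349 = 0.03007333 eV
Step 2: Exponent = -Eg/(2kT) = -0.53/(2*0.03007333) = -8.81179
Step 3: T^(3/2) = 349^1.5 = 6519.86
Step 4: ni = 5e15 * 6519.86 * exp(-8.81179) = 4.86e+15 cm^-3

4.86e+15


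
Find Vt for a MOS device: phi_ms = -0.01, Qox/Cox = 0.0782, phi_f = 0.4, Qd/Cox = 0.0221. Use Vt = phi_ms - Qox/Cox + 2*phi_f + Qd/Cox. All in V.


Step 1: Vt = phi_ms - Qox/Cox + 2*phi_f + Qd/Cox
Step 2: Vt = -0.01 - 0.0782 + 2*0.4 + 0.0221
Step 3: Vt = -0.01 - 0.0782 + 0.8 + 0.0221
Step 4: Vt = 0.7339 V

0.7339


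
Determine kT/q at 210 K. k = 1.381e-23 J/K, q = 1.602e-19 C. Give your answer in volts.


Step 1: kT = 1.381e-23 * 210 = 2.9001e-21 J
Step 2: Vt = kT/q = 2.9001e-21 / 1.602e-19
Step 3: Vt = 0.0181 V

0.0181


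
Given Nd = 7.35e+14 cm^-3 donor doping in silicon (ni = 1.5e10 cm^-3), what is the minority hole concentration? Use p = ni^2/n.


Step 1: Since Nd >> ni, n ≈ Nd = 7.35e+14 cm^-3
Step 2: p = ni^2 / n = (1.5e10)^2 / 7.35e+14
Step 3: p = 2.25e20 / 7.35e+14 = 3.06e+05 cm^-3

3.06e+05


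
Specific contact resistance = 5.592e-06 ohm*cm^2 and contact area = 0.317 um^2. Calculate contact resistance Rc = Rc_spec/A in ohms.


Step 1: Convert area to cm^2: 0.317 um^2 = 3.1700e-09 cm^2
Step 2: Rc = Rc_spec / A = 5.592e-06 / 3.1700e-09
Step 3: Rc = 1.76e+03 ohms

1.76e+03


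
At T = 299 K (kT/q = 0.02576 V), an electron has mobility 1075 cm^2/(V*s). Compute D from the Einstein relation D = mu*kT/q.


Step 1: D = mu * (kT/q)
Step 2: D = 1075 * 0.02576
Step 3: D = 27.69 cm^2/s

27.69


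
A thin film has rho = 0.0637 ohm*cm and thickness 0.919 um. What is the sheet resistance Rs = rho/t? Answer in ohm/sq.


Step 1: Convert thickness to cm: t = 0.919 um = 9.1900e-05 cm
Step 2: Rs = rho / t = 0.0637 / 9.1900e-05
Step 3: Rs = 693.1 ohm/sq

693.1


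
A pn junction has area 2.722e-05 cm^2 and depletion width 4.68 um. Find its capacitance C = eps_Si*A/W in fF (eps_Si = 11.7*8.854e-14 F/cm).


Step 1: eps_Si = 11.7 * 8.854e-14 = 1.035918e-12 F/cm
Step 2: W in cm = 4.68 * 1e-4 = 4.68e-04 cm
Step 3: C = 1.035918e-12 * 2.722e-05 / 4.68e-04 = 6.025147e-14 F
Step 4: C = 60.25 fF

60.25


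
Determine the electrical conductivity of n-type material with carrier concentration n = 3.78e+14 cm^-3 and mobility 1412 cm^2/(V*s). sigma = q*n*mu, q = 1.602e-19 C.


Step 1: sigma = q * n * mu
Step 2: sigma = 1.602e-19 * 3.78e+14 * 1412
Step 3: sigma = 8.550e-02 S/cm

8.550e-02


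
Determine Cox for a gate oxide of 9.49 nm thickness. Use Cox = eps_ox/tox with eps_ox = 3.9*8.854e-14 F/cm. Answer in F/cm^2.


Step 1: eps_ox = 3.9 * 8.854e-14 = 3.45306e-13 F/cm
Step 2: tox in cm = 9.49 nm * 1e-7 = 9.4900e-07 cm
Step 3: Cox = 3.45306e-13 / 9.4900e-07 = 3.64e-07 F/cm^2

3.64e-07


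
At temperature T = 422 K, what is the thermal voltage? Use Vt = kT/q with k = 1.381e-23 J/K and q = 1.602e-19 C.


Step 1: kT = 1.381e-23 * 422 = 5.82782e-21 J
Step 2: Vt = kT/q = 5.82782e-21 / 1.602e-19
Step 3: Vt = 0.03638 V

0.03638


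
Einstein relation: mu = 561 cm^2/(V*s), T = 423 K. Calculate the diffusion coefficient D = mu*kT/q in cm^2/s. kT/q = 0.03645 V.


Step 1: D = mu * (kT/q)
Step 2: D = 561 * 0.03645
Step 3: D = 20.45 cm^2/s

20.45


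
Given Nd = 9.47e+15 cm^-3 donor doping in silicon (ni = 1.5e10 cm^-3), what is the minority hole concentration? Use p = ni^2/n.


Step 1: Since Nd >> ni, n ≈ Nd = 9.47e+15 cm^-3
Step 2: p = ni^2 / n = (1.5e10)^2 / 9.47e+15
Step 3: p = 2.25e20 / 9.47e+15 = 2.38e+04 cm^-3

2.38e+04


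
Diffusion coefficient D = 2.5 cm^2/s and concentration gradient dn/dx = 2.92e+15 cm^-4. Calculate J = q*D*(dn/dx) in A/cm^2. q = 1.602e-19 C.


Step 1: J = q * D * (dn/dx)
Step 2: J = 1.602e-19 * 2.5 * 2.92e+15
Step 3: J = 1.17e-03 A/cm^2

1.17e-03


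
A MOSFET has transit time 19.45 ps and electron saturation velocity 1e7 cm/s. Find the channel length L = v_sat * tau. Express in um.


Step 1: tau in seconds = 19.45 ps * 1e-12 = 1.9450e-11 s
Step 2: L = v_sat * tau = 1e7 * 1.9450e-11 = 1.9450e-04 cm
Step 3: L in um = 1.9450e-04 * 1e4 = 1.945 um

1.945


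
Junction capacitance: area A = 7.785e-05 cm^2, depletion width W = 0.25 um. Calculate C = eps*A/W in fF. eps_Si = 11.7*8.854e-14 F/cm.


Step 1: eps_Si = 11.7 * 8.854e-14 = 1.035918e-12 F/cm
Step 2: W in cm = 0.25 * 1e-4 = 2.50e-05 cm
Step 3: C = 1.035918e-12 * 7.785e-05 / 2.50e-05 = 3.225849e-12 F
Step 4: C = 3225.85 fF

3225.85


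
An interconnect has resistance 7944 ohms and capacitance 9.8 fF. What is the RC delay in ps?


Step 1: tau = R * C
Step 2: tau = 7944 * 9.8 fF = 7944 * 9.8e-15 F
Step 3: tau = 7.78512e-11 s = 77.8512 ps

77.8512


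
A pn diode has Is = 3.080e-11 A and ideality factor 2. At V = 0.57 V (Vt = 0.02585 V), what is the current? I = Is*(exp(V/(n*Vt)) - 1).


Step 1: V/(n*Vt) = 0.57/(2*0.02585) = 11.0251
Step 2: exp(11.0251) = 6.1396e+04
Step 3: I = 3.080e-11 * (6.1396e+04 - 1) = 1.89e-06 A

1.89e-06


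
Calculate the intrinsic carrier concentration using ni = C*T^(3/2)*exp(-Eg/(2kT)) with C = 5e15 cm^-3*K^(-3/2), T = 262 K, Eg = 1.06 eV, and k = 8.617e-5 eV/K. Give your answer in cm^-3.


Step 1: Compute kT = 8.617e-5 * 262 = 0.02257654 eV
Step 2: Exponent = -Eg/(2kT) = -1.06/(2*0.02257654) = -23.47570
Step 3: T^(3/2) = 262^1.5 = 4240.84
Step 4: ni = 5e15 * 4240.84 * exp(-23.47570) = 1.35e+09 cm^-3

1.35e+09


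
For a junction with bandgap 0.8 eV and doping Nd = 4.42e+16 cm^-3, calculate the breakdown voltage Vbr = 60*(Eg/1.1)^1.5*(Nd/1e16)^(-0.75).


Step 1: Eg/1.1 = 0.8/1.1 = 0.727273
Step 2: (Eg/1.1)^1.5 = 0.727273^1.5 = 0.620221
Step 3: (Nd/1e16)^(-0.75) = (4.42)^(-0.75) = 0.328045
Step 4: Vbr = 60 * 0.620221 * 0.328045 = 12.2 V

12.2


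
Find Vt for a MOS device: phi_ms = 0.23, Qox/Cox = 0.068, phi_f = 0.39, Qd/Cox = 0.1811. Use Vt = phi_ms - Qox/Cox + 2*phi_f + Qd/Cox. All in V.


Step 1: Vt = phi_ms - Qox/Cox + 2*phi_f + Qd/Cox
Step 2: Vt = 0.23 - 0.068 + 2*0.39 + 0.1811
Step 3: Vt = 0.23 - 0.068 + 0.78 + 0.1811
Step 4: Vt = 1.1231 V

1.1231


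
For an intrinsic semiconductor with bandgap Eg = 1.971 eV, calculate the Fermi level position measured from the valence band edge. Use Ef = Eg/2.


Step 1: For an intrinsic semiconductor, the Fermi level sits at midgap.
Step 2: Ef = Eg / 2 = 1.971 / 2 = 0.9855 eV

0.9855


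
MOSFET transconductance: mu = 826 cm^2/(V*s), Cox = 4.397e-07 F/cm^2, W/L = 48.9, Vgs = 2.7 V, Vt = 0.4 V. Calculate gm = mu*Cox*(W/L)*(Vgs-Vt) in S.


Step 1: Vov = Vgs - Vt = 2.7 - 0.4 = 2.3 V
Step 2: gm = mu * Cox * (W/L) * Vov
Step 3: gm = 826 * 4.397e-07 * 48.9 * 2.3 = 4.08e-02 S

4.08e-02


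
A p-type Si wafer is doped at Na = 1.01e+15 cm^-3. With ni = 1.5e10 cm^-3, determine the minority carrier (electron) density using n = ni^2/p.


Step 1: Majority hole concentration p ≈ Na = 1.01e+15 cm^-3
Step 2: n = ni^2 / Na = (1.5e10)^2 / 1.01e+15
Step 3: n = 2.23e+05 cm^-3

2.23e+05


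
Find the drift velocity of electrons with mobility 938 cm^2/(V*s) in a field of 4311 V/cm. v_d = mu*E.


Step 1: v_d = mu * E
Step 2: v_d = 938 * 4311 = 4043718
Step 3: v_d = 4.04e+06 cm/s

4.04e+06


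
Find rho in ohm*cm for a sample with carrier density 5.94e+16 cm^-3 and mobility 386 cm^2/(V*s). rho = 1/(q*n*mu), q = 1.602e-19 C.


Step 1: sigma = q * n * mu = 1.602e-19 * 5.94e+16 * 386 = 3.67313e+00 S/cm
Step 2: rho = 1 / sigma = 1 / 3.67313e+00 = 0.2722 ohm*cm

0.2722


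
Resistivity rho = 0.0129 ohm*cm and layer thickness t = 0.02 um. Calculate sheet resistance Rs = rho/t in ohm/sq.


Step 1: Convert thickness to cm: t = 0.02 um = 2.0000e-06 cm
Step 2: Rs = rho / t = 0.0129 / 2.0000e-06
Step 3: Rs = 6450.0 ohm/sq

6450.0


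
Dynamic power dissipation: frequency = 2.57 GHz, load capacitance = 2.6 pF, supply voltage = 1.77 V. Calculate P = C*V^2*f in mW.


Step 1: V^2 = 1.77^2 = 3.1329 V^2
Step 2: P = C*V^2*f = 2.6e-12 F * 3.1329 * 2.57e9 Hz
Step 3: P = 2.09340378e-02 W
Step 4: P = 20.934 mW

20.934


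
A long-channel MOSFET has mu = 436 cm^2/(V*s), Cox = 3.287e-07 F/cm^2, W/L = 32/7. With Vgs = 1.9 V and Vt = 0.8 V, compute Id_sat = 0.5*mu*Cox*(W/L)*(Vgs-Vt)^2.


Step 1: Overdrive voltage Vov = Vgs - Vt = 1.9 - 0.8 = 1.1 V
Step 2: W/L = 32/7 = 4.57143
Step 3: Id = 0.5 * 436 * 3.287e-07 * 4.57143 * 1.1^2
Step 4: Id = 3.96e-04 A

3.96e-04


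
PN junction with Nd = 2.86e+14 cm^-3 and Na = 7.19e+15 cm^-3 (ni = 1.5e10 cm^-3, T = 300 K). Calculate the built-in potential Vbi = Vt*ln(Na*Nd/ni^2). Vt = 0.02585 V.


Step 1: Compute Na*Nd/ni^2 = 7.19e+15 * 2.86e+14 / (1.5e10)^2 = 9.1393e+09
Step 2: ln(9.1393e+09) = 22.9358
Step 3: Vbi = 0.02585 * 22.9358 = 0.593 V

0.593


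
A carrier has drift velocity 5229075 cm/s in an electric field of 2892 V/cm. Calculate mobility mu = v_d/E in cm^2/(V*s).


Step 1: mu = v_d / E
Step 2: mu = 5229075 / 2892
Step 3: mu = 1808.12 cm^2/(V*s)

1808.12


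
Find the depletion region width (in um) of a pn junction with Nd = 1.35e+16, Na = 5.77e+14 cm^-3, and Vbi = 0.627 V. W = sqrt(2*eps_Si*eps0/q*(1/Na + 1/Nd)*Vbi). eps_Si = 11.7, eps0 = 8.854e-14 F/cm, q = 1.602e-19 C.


Step 1: 1/Na + 1/Nd = 1/5.77e+14 + 1/1.35e+16 = 1.80718e-15
Step 2: 2*eps*eps0/q = 2*11.7*8.854e-14/1.602e-19 = 1.293281e+07
Step 3: W^2 = 1.293281e+07 * 1.80718e-15 * 0.627 = 1.46542e-08
Step 4: W = sqrt(1.46542e-08) = 1.211e-04 cm = 1.211 um

1.211


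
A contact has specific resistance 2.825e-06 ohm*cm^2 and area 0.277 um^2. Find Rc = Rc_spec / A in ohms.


Step 1: Convert area to cm^2: 0.277 um^2 = 2.7700e-09 cm^2
Step 2: Rc = Rc_spec / A = 2.825e-06 / 2.7700e-09
Step 3: Rc = 1.02e+03 ohms

1.02e+03


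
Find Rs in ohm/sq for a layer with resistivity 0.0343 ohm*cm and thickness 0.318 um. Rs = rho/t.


Step 1: Convert thickness to cm: t = 0.318 um = 3.1800e-05 cm
Step 2: Rs = rho / t = 0.0343 / 3.1800e-05
Step 3: Rs = 1078.6 ohm/sq

1078.6


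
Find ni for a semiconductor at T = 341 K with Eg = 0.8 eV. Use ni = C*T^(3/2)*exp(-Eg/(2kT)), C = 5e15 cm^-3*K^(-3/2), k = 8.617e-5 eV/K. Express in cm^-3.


Step 1: Compute kT = 8.617e-5 * 341 = 0.02938397 eV
Step 2: Exponent = -Eg/(2kT) = -0.8/(2*0.02938397) = -13.61286
Step 3: T^(3/2) = 341^1.5 = 6296.97
Step 4: ni = 5e15 * 6296.97 * exp(-13.61286) = 3.86e+13 cm^-3

3.86e+13


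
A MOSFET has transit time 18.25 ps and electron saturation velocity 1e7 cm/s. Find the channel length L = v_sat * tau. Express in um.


Step 1: tau in seconds = 18.25 ps * 1e-12 = 1.8250e-11 s
Step 2: L = v_sat * tau = 1e7 * 1.8250e-11 = 1.8250e-04 cm
Step 3: L in um = 1.8250e-04 * 1e4 = 1.825 um

1.825


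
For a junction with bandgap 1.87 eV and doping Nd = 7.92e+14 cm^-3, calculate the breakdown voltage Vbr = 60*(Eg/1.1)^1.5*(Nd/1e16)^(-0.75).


Step 1: Eg/1.1 = 1.87/1.1 = 1.700000
Step 2: (Eg/1.1)^1.5 = 1.700000^1.5 = 2.216529
Step 3: (Nd/1e16)^(-0.75) = (0.0792)^(-0.75) = 6.698169
Step 4: Vbr = 60 * 2.216529 * 6.698169 = 890.8 V

890.8


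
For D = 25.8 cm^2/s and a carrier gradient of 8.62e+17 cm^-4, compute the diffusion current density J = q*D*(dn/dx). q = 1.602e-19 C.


Step 1: J = q * D * (dn/dx)
Step 2: J = 1.602e-19 * 25.8 * 8.62e+17
Step 3: J = 3.56e+00 A/cm^2

3.56e+00


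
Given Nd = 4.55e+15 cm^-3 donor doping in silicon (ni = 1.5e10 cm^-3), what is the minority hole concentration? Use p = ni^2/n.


Step 1: Since Nd >> ni, n ≈ Nd = 4.55e+15 cm^-3
Step 2: p = ni^2 / n = (1.5e10)^2 / 4.55e+15
Step 3: p = 2.25e20 / 4.55e+15 = 4.95e+04 cm^-3

4.95e+04


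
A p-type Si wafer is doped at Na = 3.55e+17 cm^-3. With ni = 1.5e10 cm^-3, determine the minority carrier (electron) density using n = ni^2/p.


Step 1: Majority hole concentration p ≈ Na = 3.55e+17 cm^-3
Step 2: n = ni^2 / Na = (1.5e10)^2 / 3.55e+17
Step 3: n = 6.34e+02 cm^-3

6.34e+02


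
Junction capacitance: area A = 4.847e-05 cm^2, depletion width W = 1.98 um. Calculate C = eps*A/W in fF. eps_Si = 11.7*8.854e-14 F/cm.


Step 1: eps_Si = 11.7 * 8.854e-14 = 1.035918e-12 F/cm
Step 2: W in cm = 1.98 * 1e-4 = 1.98e-04 cm
Step 3: C = 1.035918e-12 * 4.847e-05 / 1.98e-04 = 2.535906e-13 F
Step 4: C = 253.59 fF

253.59


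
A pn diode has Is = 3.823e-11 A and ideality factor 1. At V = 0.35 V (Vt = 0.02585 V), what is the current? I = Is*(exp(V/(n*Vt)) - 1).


Step 1: V/(n*Vt) = 0.35/(1*0.02585) = 13.5397
Step 2: exp(13.5397) = 7.5896e+05
Step 3: I = 3.823e-11 * (7.5896e+05 - 1) = 2.90e-05 A

2.90e-05


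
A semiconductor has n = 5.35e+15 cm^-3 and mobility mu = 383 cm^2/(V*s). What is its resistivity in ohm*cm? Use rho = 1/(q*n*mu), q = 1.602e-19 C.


Step 1: sigma = q * n * mu = 1.602e-19 * 5.35e+15 * 383 = 3.28258e-01 S/cm
Step 2: rho = 1 / sigma = 1 / 3.28258e-01 = 3.046 ohm*cm

3.046


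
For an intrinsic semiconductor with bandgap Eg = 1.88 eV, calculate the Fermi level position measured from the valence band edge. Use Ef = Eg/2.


Step 1: For an intrinsic semiconductor, the Fermi level sits at midgap.
Step 2: Ef = Eg / 2 = 1.88 / 2 = 0.94 eV

0.94


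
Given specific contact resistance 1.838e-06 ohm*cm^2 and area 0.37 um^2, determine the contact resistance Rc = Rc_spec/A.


Step 1: Convert area to cm^2: 0.37 um^2 = 3.7000e-09 cm^2
Step 2: Rc = Rc_spec / A = 1.838e-06 / 3.7000e-09
Step 3: Rc = 4.97e+02 ohms

4.97e+02


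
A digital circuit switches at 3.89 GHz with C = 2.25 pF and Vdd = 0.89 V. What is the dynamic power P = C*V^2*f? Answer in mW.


Step 1: V^2 = 0.89^2 = 0.7921 V^2
Step 2: P = C*V^2*f = 2.25e-12 F * 0.7921 * 3.89e9 Hz
Step 3: P = 6.93285525e-03 W
Step 4: P = 6.933 mW

6.933


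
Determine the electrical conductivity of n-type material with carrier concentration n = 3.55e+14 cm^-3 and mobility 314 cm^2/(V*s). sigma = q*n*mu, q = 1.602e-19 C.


Step 1: sigma = q * n * mu
Step 2: sigma = 1.602e-19 * 3.55e+14 * 314
Step 3: sigma = 1.786e-02 S/cm

1.786e-02


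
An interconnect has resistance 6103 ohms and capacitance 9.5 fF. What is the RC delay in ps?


Step 1: tau = R * C
Step 2: tau = 6103 * 9.5 fF = 6103 * 9.5e-15 F
Step 3: tau = 5.79785e-11 s = 57.9785 ps

57.9785


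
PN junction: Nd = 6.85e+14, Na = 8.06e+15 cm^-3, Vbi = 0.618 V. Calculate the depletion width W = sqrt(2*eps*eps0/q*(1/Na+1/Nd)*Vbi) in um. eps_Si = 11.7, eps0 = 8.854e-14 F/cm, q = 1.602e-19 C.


Step 1: 1/Na + 1/Nd = 1/8.06e+15 + 1/6.85e+14 = 1.58392e-15
Step 2: 2*eps*eps0/q = 2*11.7*8.854e-14/1.602e-19 = 1.293281e+07
Step 3: W^2 = 1.293281e+07 * 1.58392e-15 * 0.618 = 1.26594e-08
Step 4: W = sqrt(1.26594e-08) = 1.125e-04 cm = 1.125 um

1.125


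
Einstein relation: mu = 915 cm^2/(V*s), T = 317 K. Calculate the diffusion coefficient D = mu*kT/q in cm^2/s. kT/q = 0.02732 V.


Step 1: D = mu * (kT/q)
Step 2: D = 915 * 0.02732
Step 3: D = 25.0 cm^2/s

25.0


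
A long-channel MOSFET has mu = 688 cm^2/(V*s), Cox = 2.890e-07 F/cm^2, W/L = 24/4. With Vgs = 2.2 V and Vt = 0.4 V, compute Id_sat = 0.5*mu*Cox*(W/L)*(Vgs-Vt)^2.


Step 1: Overdrive voltage Vov = Vgs - Vt = 2.2 - 0.4 = 1.8 V
Step 2: W/L = 24/4 = 6
Step 3: Id = 0.5 * 688 * 2.890e-07 * 6 * 1.8^2
Step 4: Id = 1.93e-03 A

1.93e-03


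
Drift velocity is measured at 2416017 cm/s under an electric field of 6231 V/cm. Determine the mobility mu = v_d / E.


Step 1: mu = v_d / E
Step 2: mu = 2416017 / 6231
Step 3: mu = 387.74 cm^2/(V*s)

387.74


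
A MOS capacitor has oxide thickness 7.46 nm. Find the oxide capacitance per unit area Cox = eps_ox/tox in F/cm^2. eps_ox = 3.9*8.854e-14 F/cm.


Step 1: eps_ox = 3.9 * 8.854e-14 = 3.45306e-13 F/cm
Step 2: tox in cm = 7.46 nm * 1e-7 = 7.4600e-07 cm
Step 3: Cox = 3.45306e-13 / 7.4600e-07 = 4.63e-07 F/cm^2

4.63e-07


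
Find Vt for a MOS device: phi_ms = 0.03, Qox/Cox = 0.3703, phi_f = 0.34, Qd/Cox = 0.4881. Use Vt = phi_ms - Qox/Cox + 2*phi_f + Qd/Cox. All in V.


Step 1: Vt = phi_ms - Qox/Cox + 2*phi_f + Qd/Cox
Step 2: Vt = 0.03 - 0.3703 + 2*0.34 + 0.4881
Step 3: Vt = 0.03 - 0.3703 + 0.68 + 0.4881
Step 4: Vt = 0.8278 V

0.8278


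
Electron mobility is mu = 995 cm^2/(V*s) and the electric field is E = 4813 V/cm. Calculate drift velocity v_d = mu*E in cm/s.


Step 1: v_d = mu * E
Step 2: v_d = 995 * 4813 = 4788935
Step 3: v_d = 4.79e+06 cm/s

4.79e+06


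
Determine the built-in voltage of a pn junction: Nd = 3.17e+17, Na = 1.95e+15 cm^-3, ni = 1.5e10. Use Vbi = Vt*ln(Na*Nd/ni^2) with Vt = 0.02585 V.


Step 1: Compute Na*Nd/ni^2 = 1.95e+15 * 3.17e+17 / (1.5e10)^2 = 2.7473e+12
Step 2: ln(2.7473e+12) = 28.6416
Step 3: Vbi = 0.02585 * 28.6416 = 0.74 V

0.74


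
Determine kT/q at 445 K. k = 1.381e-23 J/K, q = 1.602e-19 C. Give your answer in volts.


Step 1: kT = 1.381e-23 * 445 = 6.14545e-21 J
Step 2: Vt = kT/q = 6.14545e-21 / 1.602e-19
Step 3: Vt = 0.03836 V

0.03836


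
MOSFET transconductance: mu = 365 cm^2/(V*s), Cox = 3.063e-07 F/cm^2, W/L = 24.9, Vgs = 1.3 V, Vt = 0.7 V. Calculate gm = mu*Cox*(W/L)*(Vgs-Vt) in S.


Step 1: Vov = Vgs - Vt = 1.3 - 0.7 = 0.6 V
Step 2: gm = mu * Cox * (W/L) * Vov
Step 3: gm = 365 * 3.063e-07 * 24.9 * 0.6 = 1.67e-03 S

1.67e-03


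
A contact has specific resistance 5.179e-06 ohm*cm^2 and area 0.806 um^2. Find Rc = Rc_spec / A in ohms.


Step 1: Convert area to cm^2: 0.806 um^2 = 8.0600e-09 cm^2
Step 2: Rc = Rc_spec / A = 5.179e-06 / 8.0600e-09
Step 3: Rc = 6.43e+02 ohms

6.43e+02


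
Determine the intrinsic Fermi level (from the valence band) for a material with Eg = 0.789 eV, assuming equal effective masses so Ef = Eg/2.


Step 1: For an intrinsic semiconductor, the Fermi level sits at midgap.
Step 2: Ef = Eg / 2 = 0.789 / 2 = 0.3945 eV

0.3945


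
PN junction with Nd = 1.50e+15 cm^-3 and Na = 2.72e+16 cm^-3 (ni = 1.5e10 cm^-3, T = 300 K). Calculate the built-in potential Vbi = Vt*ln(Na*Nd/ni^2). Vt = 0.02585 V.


Step 1: Compute Na*Nd/ni^2 = 2.72e+16 * 1.50e+15 / (1.5e10)^2 = 1.8133e+11
Step 2: ln(1.8133e+11) = 25.9236
Step 3: Vbi = 0.02585 * 25.9236 = 0.67 V

0.67


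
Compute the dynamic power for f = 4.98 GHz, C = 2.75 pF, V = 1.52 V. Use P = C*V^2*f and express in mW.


Step 1: V^2 = 1.52^2 = 2.3104 V^2
Step 2: P = C*V^2*f = 2.75e-12 F * 2.3104 * 4.98e9 Hz
Step 3: P = 3.1640928e-02 W
Step 4: P = 31.641 mW

31.641


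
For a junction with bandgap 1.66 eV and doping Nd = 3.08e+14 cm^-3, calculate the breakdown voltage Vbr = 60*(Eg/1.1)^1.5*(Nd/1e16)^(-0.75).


Step 1: Eg/1.1 = 1.66/1.1 = 1.509091
Step 2: (Eg/1.1)^1.5 = 1.509091^1.5 = 1.853844
Step 3: (Nd/1e16)^(-0.75) = (0.0308)^(-0.75) = 13.601505
Step 4: Vbr = 60 * 1.853844 * 13.601505 = 1512.9 V

1512.9


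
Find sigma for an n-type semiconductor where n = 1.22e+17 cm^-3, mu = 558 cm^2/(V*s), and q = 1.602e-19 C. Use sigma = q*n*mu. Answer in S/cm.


Step 1: sigma = q * n * mu
Step 2: sigma = 1.602e-19 * 1.22e+17 * 558
Step 3: sigma = 1.091e+01 S/cm

1.091e+01


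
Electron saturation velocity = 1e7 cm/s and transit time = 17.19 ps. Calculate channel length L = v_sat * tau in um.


Step 1: tau in seconds = 17.19 ps * 1e-12 = 1.7190e-11 s
Step 2: L = v_sat * tau = 1e7 * 1.7190e-11 = 1.7190e-04 cm
Step 3: L in um = 1.7190e-04 * 1e4 = 1.719 um

1.719


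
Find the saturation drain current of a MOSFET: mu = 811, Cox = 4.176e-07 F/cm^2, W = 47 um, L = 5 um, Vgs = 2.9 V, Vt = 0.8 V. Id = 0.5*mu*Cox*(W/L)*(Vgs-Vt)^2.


Step 1: Overdrive voltage Vov = Vgs - Vt = 2.9 - 0.8 = 2.1 V
Step 2: W/L = 47/5 = 9.4
Step 3: Id = 0.5 * 811 * 4.176e-07 * 9.4 * 2.1^2
Step 4: Id = 7.02e-03 A

7.02e-03


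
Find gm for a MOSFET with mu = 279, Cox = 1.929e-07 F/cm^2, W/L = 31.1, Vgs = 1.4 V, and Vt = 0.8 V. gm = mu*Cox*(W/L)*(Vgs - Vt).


Step 1: Vov = Vgs - Vt = 1.4 - 0.8 = 0.6 V
Step 2: gm = mu * Cox * (W/L) * Vov
Step 3: gm = 279 * 1.929e-07 * 31.1 * 0.6 = 1.00e-03 S

1.00e-03


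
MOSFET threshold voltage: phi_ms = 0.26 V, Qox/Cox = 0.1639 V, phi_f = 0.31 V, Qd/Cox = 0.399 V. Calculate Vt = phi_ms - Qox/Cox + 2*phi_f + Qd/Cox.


Step 1: Vt = phi_ms - Qox/Cox + 2*phi_f + Qd/Cox
Step 2: Vt = 0.26 - 0.1639 + 2*0.31 + 0.399
Step 3: Vt = 0.26 - 0.1639 + 0.62 + 0.399
Step 4: Vt = 1.1151 V

1.1151


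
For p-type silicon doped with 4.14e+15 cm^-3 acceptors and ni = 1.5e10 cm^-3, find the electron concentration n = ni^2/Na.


Step 1: Majority hole concentration p ≈ Na = 4.14e+15 cm^-3
Step 2: n = ni^2 / Na = (1.5e10)^2 / 4.14e+15
Step 3: n = 5.43e+04 cm^-3

5.43e+04


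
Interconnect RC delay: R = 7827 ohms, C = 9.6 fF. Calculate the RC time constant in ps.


Step 1: tau = R * C
Step 2: tau = 7827 * 9.6 fF = 7827 * 9.6e-15 F
Step 3: tau = 7.51392e-11 s = 75.1392 ps

75.1392


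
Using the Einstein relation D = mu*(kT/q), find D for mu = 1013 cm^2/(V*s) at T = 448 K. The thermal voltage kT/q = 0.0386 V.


Step 1: D = mu * (kT/q)
Step 2: D = 1013 * 0.0386
Step 3: D = 39.1 cm^2/s

39.1


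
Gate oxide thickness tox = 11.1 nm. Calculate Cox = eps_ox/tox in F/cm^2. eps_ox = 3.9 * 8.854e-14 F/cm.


Step 1: eps_ox = 3.9 * 8.854e-14 = 3.45306e-13 F/cm
Step 2: tox in cm = 11.1 nm * 1e-7 = 1.1100e-06 cm
Step 3: Cox = 3.45306e-13 / 1.1100e-06 = 3.11e-07 F/cm^2

3.11e-07


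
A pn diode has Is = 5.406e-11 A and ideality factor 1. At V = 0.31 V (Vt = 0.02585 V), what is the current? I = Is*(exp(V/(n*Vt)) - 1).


Step 1: V/(n*Vt) = 0.31/(1*0.02585) = 11.9923
Step 2: exp(11.9923) = 1.6151e+05
Step 3: I = 5.406e-11 * (1.6151e+05 - 1) = 8.73e-06 A

8.73e-06


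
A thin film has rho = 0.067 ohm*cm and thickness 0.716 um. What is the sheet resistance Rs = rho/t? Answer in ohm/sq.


Step 1: Convert thickness to cm: t = 0.716 um = 7.1600e-05 cm
Step 2: Rs = rho / t = 0.067 / 7.1600e-05
Step 3: Rs = 935.8 ohm/sq

935.8


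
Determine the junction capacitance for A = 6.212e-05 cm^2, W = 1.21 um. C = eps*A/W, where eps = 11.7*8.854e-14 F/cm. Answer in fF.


Step 1: eps_Si = 11.7 * 8.854e-14 = 1.035918e-12 F/cm
Step 2: W in cm = 1.21 * 1e-4 = 1.21e-04 cm
Step 3: C = 1.035918e-12 * 6.212e-05 / 1.21e-04 = 5.318283e-13 F
Step 4: C = 531.83 fF

531.83


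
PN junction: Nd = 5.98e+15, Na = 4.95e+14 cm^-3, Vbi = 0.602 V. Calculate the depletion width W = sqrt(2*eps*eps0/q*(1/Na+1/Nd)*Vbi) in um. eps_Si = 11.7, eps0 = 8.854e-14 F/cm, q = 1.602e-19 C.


Step 1: 1/Na + 1/Nd = 1/4.95e+14 + 1/5.98e+15 = 2.18743e-15
Step 2: 2*eps*eps0/q = 2*11.7*8.854e-14/1.602e-19 = 1.293281e+07
Step 3: W^2 = 1.293281e+07 * 2.18743e-15 * 0.602 = 1.70303e-08
Step 4: W = sqrt(1.70303e-08) = 1.305e-04 cm = 1.305 um

1.305


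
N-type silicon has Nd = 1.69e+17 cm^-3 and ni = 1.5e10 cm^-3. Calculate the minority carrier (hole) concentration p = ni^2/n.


Step 1: Since Nd >> ni, n ≈ Nd = 1.69e+17 cm^-3
Step 2: p = ni^2 / n = (1.5e10)^2 / 1.69e+17
Step 3: p = 2.25e20 / 1.69e+17 = 1.33e+03 cm^-3

1.33e+03


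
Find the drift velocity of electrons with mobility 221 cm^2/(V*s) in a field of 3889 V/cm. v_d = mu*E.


Step 1: v_d = mu * E
Step 2: v_d = 221 * 3889 = 859469
Step 3: v_d = 8.59e+05 cm/s

8.59e+05


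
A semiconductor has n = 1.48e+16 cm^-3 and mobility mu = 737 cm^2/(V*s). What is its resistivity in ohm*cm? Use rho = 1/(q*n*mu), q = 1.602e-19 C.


Step 1: sigma = q * n * mu = 1.602e-19 * 1.48e+16 * 737 = 1.74740e+00 S/cm
Step 2: rho = 1 / sigma = 1 / 1.74740e+00 = 0.5723 ohm*cm

0.5723


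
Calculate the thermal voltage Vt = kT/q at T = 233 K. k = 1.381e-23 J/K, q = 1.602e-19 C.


Step 1: kT = 1.381e-23 * 233 = 3.21773e-21 J
Step 2: Vt = kT/q = 3.21773e-21 / 1.602e-19
Step 3: Vt = 0.02009 V

0.02009


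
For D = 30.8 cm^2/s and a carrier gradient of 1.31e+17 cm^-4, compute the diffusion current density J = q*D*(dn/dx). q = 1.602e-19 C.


Step 1: J = q * D * (dn/dx)
Step 2: J = 1.602e-19 * 30.8 * 1.31e+17
Step 3: J = 6.46e-01 A/cm^2

6.46e-01


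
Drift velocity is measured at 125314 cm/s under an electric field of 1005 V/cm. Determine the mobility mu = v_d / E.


Step 1: mu = v_d / E
Step 2: mu = 125314 / 1005
Step 3: mu = 124.69 cm^2/(V*s)

124.69


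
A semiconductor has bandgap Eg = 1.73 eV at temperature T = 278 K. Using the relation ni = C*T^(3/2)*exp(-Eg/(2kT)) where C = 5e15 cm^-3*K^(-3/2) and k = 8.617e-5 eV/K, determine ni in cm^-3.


Step 1: Compute kT = 8.617e-5 * 278 = 0.02395526 eV
Step 2: Exponent = -Eg/(2kT) = -1.73/(2*0.02395526) = -36.10898
Step 3: T^(3/2) = 278^1.5 = 4635.19
Step 4: ni = 5e15 * 4635.19 * exp(-36.10898) = 4.82e+03 cm^-3

4.82e+03


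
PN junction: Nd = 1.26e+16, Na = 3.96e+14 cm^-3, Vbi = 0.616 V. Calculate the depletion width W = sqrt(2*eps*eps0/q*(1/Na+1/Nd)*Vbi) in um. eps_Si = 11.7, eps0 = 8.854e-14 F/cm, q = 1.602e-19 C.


Step 1: 1/Na + 1/Nd = 1/3.96e+14 + 1/1.26e+16 = 2.60462e-15
Step 2: 2*eps*eps0/q = 2*11.7*8.854e-14/1.602e-19 = 1.293281e+07
Step 3: W^2 = 1.293281e+07 * 2.60462e-15 * 0.616 = 2.07500e-08
Step 4: W = sqrt(2.07500e-08) = 1.440e-04 cm = 1.44 um

1.44


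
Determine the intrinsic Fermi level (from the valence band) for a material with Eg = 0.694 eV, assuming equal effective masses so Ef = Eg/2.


Step 1: For an intrinsic semiconductor, the Fermi level sits at midgap.
Step 2: Ef = Eg / 2 = 0.694 / 2 = 0.347 eV

0.347


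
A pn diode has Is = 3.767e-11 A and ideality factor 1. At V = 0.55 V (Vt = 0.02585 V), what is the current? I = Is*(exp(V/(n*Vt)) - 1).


Step 1: V/(n*Vt) = 0.55/(1*0.02585) = 21.2766
Step 2: exp(21.2766) = 1.7390e+09
Step 3: I = 3.767e-11 * (1.7390e+09 - 1) = 6.55e-02 A

6.55e-02
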